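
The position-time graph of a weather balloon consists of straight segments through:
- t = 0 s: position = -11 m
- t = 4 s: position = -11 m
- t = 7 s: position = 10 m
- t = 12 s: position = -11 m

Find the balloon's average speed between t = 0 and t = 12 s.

Average speed = (total path length)/(elapsed time); on a piecewise-linear x-t graph the path length is Σ|Δx|.
0–4 s: |Δx| = |-11 − -11| = 0 m
4–7 s: |Δx| = |10 − -11| = 21 m
7–12 s: |Δx| = |-11 − 10| = 21 m
Total path = 42 m; average speed = 42/12 = 3.5 m/s.

3.5 m/s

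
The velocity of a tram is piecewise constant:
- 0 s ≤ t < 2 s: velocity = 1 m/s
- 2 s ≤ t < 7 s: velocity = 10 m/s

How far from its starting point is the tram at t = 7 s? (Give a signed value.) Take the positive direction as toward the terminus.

52 m

Net displacement equals the area under the velocity-time graph (areas below the axis count negative).
0–2 s: 1 × 2 = 2 m
2–7 s: 10 × 5 = 50 m
Net displacement = 52 m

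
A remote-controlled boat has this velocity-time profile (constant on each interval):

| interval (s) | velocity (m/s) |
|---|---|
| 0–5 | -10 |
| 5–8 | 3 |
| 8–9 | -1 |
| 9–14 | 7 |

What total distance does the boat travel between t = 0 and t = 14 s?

95 m

Total distance travelled is ∫|v| dt — sum the magnitudes of each area piece.
0–5 s: |-10| × 5 = 50 m
5–8 s: |3| × 3 = 9 m
8–9 s: |-1| × 1 = 1 m
9–14 s: |7| × 5 = 35 m
Total distance = 95 m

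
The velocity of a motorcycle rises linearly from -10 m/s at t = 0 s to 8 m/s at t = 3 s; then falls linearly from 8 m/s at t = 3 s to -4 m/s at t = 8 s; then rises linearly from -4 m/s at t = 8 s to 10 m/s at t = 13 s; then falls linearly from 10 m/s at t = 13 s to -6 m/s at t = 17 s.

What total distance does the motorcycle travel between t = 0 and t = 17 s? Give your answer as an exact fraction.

Distance (not displacement) is the total path length: add the absolute areas under v-t.
0–3 s: v = 0 at t = 5/3 s; triangle areas 25/3 + 16/3 = 41/3 m
3–8 s: v = 0 at t = 19/3 s; triangle areas 40/3 + 10/3 = 50/3 m
8–13 s: v = 0 at t = 66/7 s; triangle areas 20/7 + 125/7 = 145/7 m
13–17 s: v = 0 at t = 15.5 s; triangle areas 12.5 + 4.5 = 17 m
Total distance = 1429/21 m

1429/21 m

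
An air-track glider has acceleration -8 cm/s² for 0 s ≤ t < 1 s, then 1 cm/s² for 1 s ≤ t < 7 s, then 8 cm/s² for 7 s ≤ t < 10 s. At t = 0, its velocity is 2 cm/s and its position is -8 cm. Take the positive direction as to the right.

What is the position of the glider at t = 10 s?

8 cm

On each constant-a segment, Δv = aΔt and Δx = v₀Δt + ½aΔt²; chain segment to segment.
0–1 s: v starts 2 cm/s; Δx = 2·1 + ½·-8·1² = -2 cm; v ends -6 cm/s.
1–7 s: v starts -6 cm/s; Δx = -6·6 + ½·1·6² = -18 cm; v ends 0 cm/s.
7–10 s: v starts 0 cm/s; Δx = 0·3 + ½·8·3² = 36 cm; v ends 24 cm/s.
x(10) = -8 + Σ Δx = 8 cm.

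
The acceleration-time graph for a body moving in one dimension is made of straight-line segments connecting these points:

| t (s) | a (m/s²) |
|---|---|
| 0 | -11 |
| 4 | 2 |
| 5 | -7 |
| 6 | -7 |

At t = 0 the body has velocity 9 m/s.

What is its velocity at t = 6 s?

-18.5 m/s

Δv equals the area under the a-t graph; then v = v₀ + Δv.
0–4 s: ½(-11 + 2)(4) = -18 m/s
4–5 s: ½(2 + -7)(1) = -2.5 m/s
5–6 s: -7 × 1 = -7 m/s
Δv = -27.5 m/s, so v(6) = 9 + (-27.5) = -18.5 m/s.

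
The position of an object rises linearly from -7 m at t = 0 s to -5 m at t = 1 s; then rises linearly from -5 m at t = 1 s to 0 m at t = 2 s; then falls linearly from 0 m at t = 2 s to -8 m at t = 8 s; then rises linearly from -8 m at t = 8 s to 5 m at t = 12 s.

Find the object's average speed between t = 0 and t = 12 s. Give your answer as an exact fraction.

Average speed = (total path length)/(elapsed time); on a piecewise-linear x-t graph the path length is Σ|Δx|.
0–1 s: |Δx| = |-5 − -7| = 2 m
1–2 s: |Δx| = |0 − -5| = 5 m
2–8 s: |Δx| = |-8 − 0| = 8 m
8–12 s: |Δx| = |5 − -8| = 13 m
Total path = 28 m; average speed = 28/12 = 7/3 m/s.

7/3 m/s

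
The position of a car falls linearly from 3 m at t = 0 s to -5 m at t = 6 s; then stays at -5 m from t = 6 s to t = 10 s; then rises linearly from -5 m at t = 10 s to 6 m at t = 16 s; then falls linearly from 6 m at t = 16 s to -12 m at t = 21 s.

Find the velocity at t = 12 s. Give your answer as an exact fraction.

11/6 m/s

Velocity is the slope of the x-t graph on 10–16 s: (6 − -5)/(16 − 10) = 11/6 m/s.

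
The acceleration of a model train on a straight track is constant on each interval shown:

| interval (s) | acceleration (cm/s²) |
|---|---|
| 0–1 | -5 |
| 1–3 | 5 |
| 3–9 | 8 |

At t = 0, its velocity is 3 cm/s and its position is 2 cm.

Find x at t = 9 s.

On each constant-a segment, Δv = aΔt and Δx = v₀Δt + ½aΔt²; chain segment to segment.
0–1 s: v starts 3 cm/s; Δx = 3·1 + ½·-5·1² = 0.5 cm; v ends -2 cm/s.
1–3 s: v starts -2 cm/s; Δx = -2·2 + ½·5·2² = 6 cm; v ends 8 cm/s.
3–9 s: v starts 8 cm/s; Δx = 8·6 + ½·8·6² = 192 cm; v ends 56 cm/s.
x(9) = 2 + Σ Δx = 200.5 cm.

200.5 cm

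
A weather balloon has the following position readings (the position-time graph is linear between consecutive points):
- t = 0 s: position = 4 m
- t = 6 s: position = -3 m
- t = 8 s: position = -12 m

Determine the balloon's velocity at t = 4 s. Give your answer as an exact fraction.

-7/6 m/s

Velocity is the slope of the x-t graph on 0–6 s: (-3 − 4)/(6 − 0) = -7/6 m/s.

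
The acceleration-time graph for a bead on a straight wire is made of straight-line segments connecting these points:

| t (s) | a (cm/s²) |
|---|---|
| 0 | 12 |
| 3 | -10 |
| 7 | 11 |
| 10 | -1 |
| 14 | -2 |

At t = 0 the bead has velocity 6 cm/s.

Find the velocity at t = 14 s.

20 cm/s

Δv equals the area under the a-t graph; then v = v₀ + Δv.
0–3 s: ½(12 + -10)(3) = 3 cm/s
3–7 s: ½(-10 + 11)(4) = 2 cm/s
7–10 s: ½(11 + -1)(3) = 15 cm/s
10–14 s: ½(-1 + -2)(4) = -6 cm/s
Δv = 14 cm/s, so v(14) = 6 + (14) = 20 cm/s.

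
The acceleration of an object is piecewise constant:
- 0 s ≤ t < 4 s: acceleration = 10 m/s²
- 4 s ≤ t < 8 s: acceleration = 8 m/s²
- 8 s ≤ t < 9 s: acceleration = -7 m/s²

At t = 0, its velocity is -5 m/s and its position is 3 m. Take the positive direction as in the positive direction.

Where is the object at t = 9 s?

330.5 m

On each constant-a segment, Δv = aΔt and Δx = v₀Δt + ½aΔt²; chain segment to segment.
0–4 s: v starts -5 m/s; Δx = -5·4 + ½·10·4² = 60 m; v ends 35 m/s.
4–8 s: v starts 35 m/s; Δx = 35·4 + ½·8·4² = 204 m; v ends 67 m/s.
8–9 s: v starts 67 m/s; Δx = 67·1 + ½·-7·1² = 63.5 m; v ends 60 m/s.
x(9) = 3 + Σ Δx = 330.5 m.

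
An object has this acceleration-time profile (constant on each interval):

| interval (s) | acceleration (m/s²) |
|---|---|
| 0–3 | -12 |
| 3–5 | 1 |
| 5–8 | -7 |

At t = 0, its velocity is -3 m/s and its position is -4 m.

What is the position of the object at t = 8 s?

On each constant-a segment, Δv = aΔt and Δx = v₀Δt + ½aΔt²; chain segment to segment.
0–3 s: v starts -3 m/s; Δx = -3·3 + ½·-12·3² = -63 m; v ends -39 m/s.
3–5 s: v starts -39 m/s; Δx = -39·2 + ½·1·2² = -76 m; v ends -37 m/s.
5–8 s: v starts -37 m/s; Δx = -37·3 + ½·-7·3² = -142.5 m; v ends -58 m/s.
x(8) = -4 + Σ Δx = -285.5 m.

-285.5 m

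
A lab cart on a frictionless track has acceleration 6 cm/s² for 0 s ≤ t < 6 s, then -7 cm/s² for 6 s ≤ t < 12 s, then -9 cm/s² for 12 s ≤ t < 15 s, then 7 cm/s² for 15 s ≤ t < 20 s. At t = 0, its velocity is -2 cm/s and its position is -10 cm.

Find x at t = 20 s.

12 cm

On each constant-a segment, Δv = aΔt and Δx = v₀Δt + ½aΔt²; chain segment to segment.
0–6 s: v starts -2 cm/s; Δx = -2·6 + ½·6·6² = 96 cm; v ends 34 cm/s.
6–12 s: v starts 34 cm/s; Δx = 34·6 + ½·-7·6² = 78 cm; v ends -8 cm/s.
12–15 s: v starts -8 cm/s; Δx = -8·3 + ½·-9·3² = -64.5 cm; v ends -35 cm/s.
15–20 s: v starts -35 cm/s; Δx = -35·5 + ½·7·5² = -87.5 cm; v ends 0 cm/s.
x(20) = -10 + Σ Δx = 12 cm.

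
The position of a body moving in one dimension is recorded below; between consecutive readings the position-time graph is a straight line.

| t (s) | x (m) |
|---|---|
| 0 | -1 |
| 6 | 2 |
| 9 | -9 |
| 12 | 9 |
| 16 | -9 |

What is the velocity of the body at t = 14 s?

-4.5 m/s

Velocity is the slope of the x-t graph on 12–16 s: (-9 − 9)/(16 − 12) = -4.5 m/s.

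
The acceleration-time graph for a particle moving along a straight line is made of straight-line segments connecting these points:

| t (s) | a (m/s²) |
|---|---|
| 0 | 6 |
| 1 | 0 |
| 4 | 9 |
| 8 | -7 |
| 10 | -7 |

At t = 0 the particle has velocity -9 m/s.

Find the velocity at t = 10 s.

-2.5 m/s

Δv equals the area under the a-t graph; then v = v₀ + Δv.
0–1 s: ½(6 + 0)(1) = 3 m/s
1–4 s: ½(0 + 9)(3) = 13.5 m/s
4–8 s: ½(9 + -7)(4) = 4 m/s
8–10 s: -7 × 2 = -14 m/s
Δv = 6.5 m/s, so v(10) = -9 + (6.5) = -2.5 m/s.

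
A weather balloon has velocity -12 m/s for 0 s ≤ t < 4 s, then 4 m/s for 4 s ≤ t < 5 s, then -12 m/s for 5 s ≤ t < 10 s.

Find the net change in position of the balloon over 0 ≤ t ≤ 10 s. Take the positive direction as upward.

Displacement is the signed area under the v-t curve.
0–4 s: -12 × 4 = -48 m
4–5 s: 4 × 1 = 4 m
5–10 s: -12 × 5 = -60 m
Net displacement = -104 m

-104 m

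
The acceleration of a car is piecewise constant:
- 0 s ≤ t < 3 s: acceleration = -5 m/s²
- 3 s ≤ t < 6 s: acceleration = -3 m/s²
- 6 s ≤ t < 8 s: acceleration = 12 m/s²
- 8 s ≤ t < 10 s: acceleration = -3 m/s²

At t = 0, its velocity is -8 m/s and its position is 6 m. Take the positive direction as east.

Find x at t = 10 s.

On each constant-a segment, Δv = aΔt and Δx = v₀Δt + ½aΔt²; chain segment to segment.
0–3 s: v starts -8 m/s; Δx = -8·3 + ½·-5·3² = -46.5 m; v ends -23 m/s.
3–6 s: v starts -23 m/s; Δx = -23·3 + ½·-3·3² = -82.5 m; v ends -32 m/s.
6–8 s: v starts -32 m/s; Δx = -32·2 + ½·12·2² = -40 m; v ends -8 m/s.
8–10 s: v starts -8 m/s; Δx = -8·2 + ½·-3·2² = -22 m; v ends -14 m/s.
x(10) = 6 + Σ Δx = -185 m.

-185 m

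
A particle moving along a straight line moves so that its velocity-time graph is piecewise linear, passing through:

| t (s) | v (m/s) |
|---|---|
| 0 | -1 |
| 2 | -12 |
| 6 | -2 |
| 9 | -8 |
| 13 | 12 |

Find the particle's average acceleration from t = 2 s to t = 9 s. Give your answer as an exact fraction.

4/7 m/s²

Average acceleration = Δv/Δt = (-8 − -12)/(9 − 2) = 4/7 m/s².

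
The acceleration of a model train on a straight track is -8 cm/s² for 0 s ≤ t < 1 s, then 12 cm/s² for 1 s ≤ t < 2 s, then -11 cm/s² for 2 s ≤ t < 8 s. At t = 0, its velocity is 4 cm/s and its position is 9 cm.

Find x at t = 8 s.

-139 cm

On each constant-a segment, Δv = aΔt and Δx = v₀Δt + ½aΔt²; chain segment to segment.
0–1 s: v starts 4 cm/s; Δx = 4·1 + ½·-8·1² = 0 cm; v ends -4 cm/s.
1–2 s: v starts -4 cm/s; Δx = -4·1 + ½·12·1² = 2 cm; v ends 8 cm/s.
2–8 s: v starts 8 cm/s; Δx = 8·6 + ½·-11·6² = -150 cm; v ends -58 cm/s.
x(8) = 9 + Σ Δx = -139 cm.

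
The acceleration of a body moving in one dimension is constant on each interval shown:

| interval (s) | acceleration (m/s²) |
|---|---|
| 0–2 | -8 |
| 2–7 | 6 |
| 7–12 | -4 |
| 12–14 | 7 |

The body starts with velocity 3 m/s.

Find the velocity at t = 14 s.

11 m/s

Δv equals the area under the a-t graph; then v = v₀ + Δv.
0–2 s: -8 × 2 = -16 m/s
2–7 s: 6 × 5 = 30 m/s
7–12 s: -4 × 5 = -20 m/s
12–14 s: 7 × 2 = 14 m/s
Δv = 8 m/s, so v(14) = 3 + (8) = 11 m/s.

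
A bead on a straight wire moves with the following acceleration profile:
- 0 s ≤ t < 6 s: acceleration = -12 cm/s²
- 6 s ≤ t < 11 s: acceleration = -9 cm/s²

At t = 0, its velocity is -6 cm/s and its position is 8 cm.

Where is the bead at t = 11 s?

On each constant-a segment, Δv = aΔt and Δx = v₀Δt + ½aΔt²; chain segment to segment.
0–6 s: v starts -6 cm/s; Δx = -6·6 + ½·-12·6² = -252 cm; v ends -78 cm/s.
6–11 s: v starts -78 cm/s; Δx = -78·5 + ½·-9·5² = -502.5 cm; v ends -123 cm/s.
x(11) = 8 + Σ Δx = -746.5 cm.

-746.5 cm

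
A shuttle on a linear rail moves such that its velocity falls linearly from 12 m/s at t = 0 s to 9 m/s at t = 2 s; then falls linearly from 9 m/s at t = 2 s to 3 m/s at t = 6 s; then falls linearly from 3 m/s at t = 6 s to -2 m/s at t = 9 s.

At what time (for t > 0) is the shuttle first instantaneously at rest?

t = 7.8 s

v changes sign on 6–9 s (from 3 to -2); the graph is linear there, so v = 0 at t = 6 + (-3)·(9 − 6)/(-2 − 3) = 7.8 s.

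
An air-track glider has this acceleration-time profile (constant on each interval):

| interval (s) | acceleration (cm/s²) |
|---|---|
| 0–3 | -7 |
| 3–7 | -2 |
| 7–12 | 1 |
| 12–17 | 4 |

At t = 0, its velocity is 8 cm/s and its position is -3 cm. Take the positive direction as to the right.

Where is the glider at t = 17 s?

On each constant-a segment, Δv = aΔt and Δx = v₀Δt + ½aΔt²; chain segment to segment.
0–3 s: v starts 8 cm/s; Δx = 8·3 + ½·-7·3² = -7.5 cm; v ends -13 cm/s.
3–7 s: v starts -13 cm/s; Δx = -13·4 + ½·-2·4² = -68 cm; v ends -21 cm/s.
7–12 s: v starts -21 cm/s; Δx = -21·5 + ½·1·5² = -92.5 cm; v ends -16 cm/s.
12–17 s: v starts -16 cm/s; Δx = -16·5 + ½·4·5² = -30 cm; v ends 4 cm/s.
x(17) = -3 + Σ Δx = -201 cm.

-201 cm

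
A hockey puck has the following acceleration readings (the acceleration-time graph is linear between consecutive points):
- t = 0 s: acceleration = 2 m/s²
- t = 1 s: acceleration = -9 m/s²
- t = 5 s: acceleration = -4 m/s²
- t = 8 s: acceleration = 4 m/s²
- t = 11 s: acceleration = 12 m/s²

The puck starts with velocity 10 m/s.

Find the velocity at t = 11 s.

Δv equals the area under the a-t graph; then v = v₀ + Δv.
0–1 s: ½(2 + -9)(1) = -3.5 m/s
1–5 s: ½(-9 + -4)(4) = -26 m/s
5–8 s: ½(-4 + 4)(3) = 0 m/s
8–11 s: ½(4 + 12)(3) = 24 m/s
Δv = -5.5 m/s, so v(11) = 10 + (-5.5) = 4.5 m/s.

4.5 m/s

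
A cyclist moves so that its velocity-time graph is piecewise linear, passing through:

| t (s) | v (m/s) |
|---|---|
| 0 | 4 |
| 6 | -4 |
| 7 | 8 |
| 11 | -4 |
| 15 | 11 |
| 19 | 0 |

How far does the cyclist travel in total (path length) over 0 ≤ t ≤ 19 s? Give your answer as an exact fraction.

1034/15 m

Total distance travelled is ∫|v| dt — sum the magnitudes of each area piece.
0–6 s: v = 0 at t = 3 s; triangle areas 6 + 6 = 12 m
6–7 s: v = 0 at t = 19/3 s; triangle areas 2/3 + 8/3 = 10/3 m
7–11 s: v = 0 at t = 29/3 s; triangle areas 32/3 + 8/3 = 40/3 m
11–15 s: v = 0 at t = 181/15 s; triangle areas 32/15 + 242/15 = 274/15 m
15–19 s: |½(11 + 0)(4)| = 22 m
Total distance = 1034/15 m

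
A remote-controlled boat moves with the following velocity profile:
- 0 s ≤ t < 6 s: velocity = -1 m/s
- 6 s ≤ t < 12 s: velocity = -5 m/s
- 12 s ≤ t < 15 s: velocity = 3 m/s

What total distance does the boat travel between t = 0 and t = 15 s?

45 m

Distance (not displacement) is the total path length: add the absolute areas under v-t.
0–6 s: |-1| × 6 = 6 m
6–12 s: |-5| × 6 = 30 m
12–15 s: |3| × 3 = 9 m
Total distance = 45 m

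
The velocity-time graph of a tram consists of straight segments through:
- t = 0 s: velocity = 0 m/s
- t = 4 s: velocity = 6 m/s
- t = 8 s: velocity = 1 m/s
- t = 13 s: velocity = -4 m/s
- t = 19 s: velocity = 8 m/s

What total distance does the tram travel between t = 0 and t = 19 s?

Total distance travelled is ∫|v| dt — sum the magnitudes of each area piece.
0–4 s: |½(0 + 6)(4)| = 12 m
4–8 s: |½(6 + 1)(4)| = 14 m
8–13 s: v = 0 at t = 9 s; triangle areas 0.5 + 8 = 8.5 m
13–19 s: v = 0 at t = 15 s; triangle areas 4 + 16 = 20 m
Total distance = 54.5 m

54.5 m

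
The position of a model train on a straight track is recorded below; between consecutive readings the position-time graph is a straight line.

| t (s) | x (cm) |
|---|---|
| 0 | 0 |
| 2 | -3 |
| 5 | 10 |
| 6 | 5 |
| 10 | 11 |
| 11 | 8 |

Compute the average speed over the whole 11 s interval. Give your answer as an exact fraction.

Average speed = (total path length)/(elapsed time); on a piecewise-linear x-t graph the path length is Σ|Δx|.
0–2 s: |Δx| = |-3 − 0| = 3 cm
2–5 s: |Δx| = |10 − -3| = 13 cm
5–6 s: |Δx| = |5 − 10| = 5 cm
6–10 s: |Δx| = |11 − 5| = 6 cm
10–11 s: |Δx| = |8 − 11| = 3 cm
Total path = 30 cm; average speed = 30/11 = 30/11 cm/s.

30/11 cm/s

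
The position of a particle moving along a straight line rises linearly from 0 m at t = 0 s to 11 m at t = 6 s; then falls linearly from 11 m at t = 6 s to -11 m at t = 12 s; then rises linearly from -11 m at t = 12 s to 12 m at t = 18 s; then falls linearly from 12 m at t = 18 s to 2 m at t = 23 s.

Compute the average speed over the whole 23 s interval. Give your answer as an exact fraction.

Average speed = (total path length)/(elapsed time); on a piecewise-linear x-t graph the path length is Σ|Δx|.
0–6 s: |Δx| = |11 − 0| = 11 m
6–12 s: |Δx| = |-11 − 11| = 22 m
12–18 s: |Δx| = |12 − -11| = 23 m
18–23 s: |Δx| = |2 − 12| = 10 m
Total path = 66 m; average speed = 66/23 = 66/23 m/s.

66/23 m/s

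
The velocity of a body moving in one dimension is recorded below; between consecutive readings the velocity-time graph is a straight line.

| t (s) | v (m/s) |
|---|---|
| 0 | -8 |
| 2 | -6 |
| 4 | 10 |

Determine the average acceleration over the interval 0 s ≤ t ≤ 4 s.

Average acceleration = Δv/Δt = (10 − -8)/(4 − 0) = 4.5 m/s².

4.5 m/s²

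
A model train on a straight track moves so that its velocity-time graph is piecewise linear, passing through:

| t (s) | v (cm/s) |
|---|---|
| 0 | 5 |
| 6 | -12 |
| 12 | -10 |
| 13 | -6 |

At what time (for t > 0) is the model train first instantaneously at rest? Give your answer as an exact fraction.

v changes sign on 0–6 s (from 5 to -12); the graph is linear there, so v = 0 at t = 0 + (-5)·(6 − 0)/(-12 − 5) = 30/17 s.

t = 30/17 s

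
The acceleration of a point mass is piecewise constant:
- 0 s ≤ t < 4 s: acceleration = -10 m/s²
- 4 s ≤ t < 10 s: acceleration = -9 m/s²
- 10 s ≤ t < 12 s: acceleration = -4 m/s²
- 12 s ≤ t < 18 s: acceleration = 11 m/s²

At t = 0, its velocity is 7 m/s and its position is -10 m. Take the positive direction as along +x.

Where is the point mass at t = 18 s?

On each constant-a segment, Δv = aΔt and Δx = v₀Δt + ½aΔt²; chain segment to segment.
0–4 s: v starts 7 m/s; Δx = 7·4 + ½·-10·4² = -52 m; v ends -33 m/s.
4–10 s: v starts -33 m/s; Δx = -33·6 + ½·-9·6² = -360 m; v ends -87 m/s.
10–12 s: v starts -87 m/s; Δx = -87·2 + ½·-4·2² = -182 m; v ends -95 m/s.
12–18 s: v starts -95 m/s; Δx = -95·6 + ½·11·6² = -372 m; v ends -29 m/s.
x(18) = -10 + Σ Δx = -976 m.

-976 m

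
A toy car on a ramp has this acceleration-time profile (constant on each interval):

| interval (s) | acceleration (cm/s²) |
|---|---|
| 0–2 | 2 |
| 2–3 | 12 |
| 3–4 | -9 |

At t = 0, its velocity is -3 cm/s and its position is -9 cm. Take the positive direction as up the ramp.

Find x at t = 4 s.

On each constant-a segment, Δv = aΔt and Δx = v₀Δt + ½aΔt²; chain segment to segment.
0–2 s: v starts -3 cm/s; Δx = -3·2 + ½·2·2² = -2 cm; v ends 1 cm/s.
2–3 s: v starts 1 cm/s; Δx = 1·1 + ½·12·1² = 7 cm; v ends 13 cm/s.
3–4 s: v starts 13 cm/s; Δx = 13·1 + ½·-9·1² = 8.5 cm; v ends 4 cm/s.
x(4) = -9 + Σ Δx = 4.5 cm.

4.5 cm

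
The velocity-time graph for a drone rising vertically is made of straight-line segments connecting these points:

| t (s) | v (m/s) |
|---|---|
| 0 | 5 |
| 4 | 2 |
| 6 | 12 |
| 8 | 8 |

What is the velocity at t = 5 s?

On 4–6 s the graph is linear from 2 to 12 m/s: v(5) = 2 + (12 − 2)·(5 − 4)/(6 − 4) = 7 m/s.

7 m/s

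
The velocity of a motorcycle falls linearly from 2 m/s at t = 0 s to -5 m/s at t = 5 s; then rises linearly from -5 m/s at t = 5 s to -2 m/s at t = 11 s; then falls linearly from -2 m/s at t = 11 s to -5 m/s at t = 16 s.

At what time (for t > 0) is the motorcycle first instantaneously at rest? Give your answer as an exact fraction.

v changes sign on 0–5 s (from 2 to -5); the graph is linear there, so v = 0 at t = 0 + (-2)·(5 − 0)/(-5 − 2) = 10/7 s.

t = 10/7 s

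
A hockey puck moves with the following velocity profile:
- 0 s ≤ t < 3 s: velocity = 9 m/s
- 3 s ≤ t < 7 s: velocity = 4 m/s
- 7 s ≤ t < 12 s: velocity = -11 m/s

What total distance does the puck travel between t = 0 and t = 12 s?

Distance (not displacement) is the total path length: add the absolute areas under v-t.
0–3 s: |9| × 3 = 27 m
3–7 s: |4| × 4 = 16 m
7–12 s: |-11| × 5 = 55 m
Total distance = 98 m

98 m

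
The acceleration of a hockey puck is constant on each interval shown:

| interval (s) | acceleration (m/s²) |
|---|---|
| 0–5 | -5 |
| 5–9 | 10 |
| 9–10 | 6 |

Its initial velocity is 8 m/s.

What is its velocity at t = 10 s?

Δv equals the area under the a-t graph; then v = v₀ + Δv.
0–5 s: -5 × 5 = -25 m/s
5–9 s: 10 × 4 = 40 m/s
9–10 s: 6 × 1 = 6 m/s
Δv = 21 m/s, so v(10) = 8 + (21) = 29 m/s.

29 m/s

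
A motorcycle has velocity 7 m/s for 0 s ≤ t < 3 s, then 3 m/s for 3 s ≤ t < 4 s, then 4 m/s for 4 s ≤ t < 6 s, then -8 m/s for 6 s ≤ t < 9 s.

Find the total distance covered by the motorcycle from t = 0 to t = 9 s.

56 m

Distance (not displacement) is the total path length: add the absolute areas under v-t.
0–3 s: |7| × 3 = 21 m
3–4 s: |3| × 1 = 3 m
4–6 s: |4| × 2 = 8 m
6–9 s: |-8| × 3 = 24 m
Total distance = 56 m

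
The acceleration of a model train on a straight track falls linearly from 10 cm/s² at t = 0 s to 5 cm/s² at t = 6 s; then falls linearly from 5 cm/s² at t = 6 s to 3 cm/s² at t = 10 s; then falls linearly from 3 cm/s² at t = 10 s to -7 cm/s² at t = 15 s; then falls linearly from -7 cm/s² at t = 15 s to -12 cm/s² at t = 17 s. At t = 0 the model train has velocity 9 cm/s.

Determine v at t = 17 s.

Δv equals the area under the a-t graph; then v = v₀ + Δv.
0–6 s: ½(10 + 5)(6) = 45 cm/s
6–10 s: ½(5 + 3)(4) = 16 cm/s
10–15 s: ½(3 + -7)(5) = -10 cm/s
15–17 s: ½(-7 + -12)(2) = -19 cm/s
Δv = 32 cm/s, so v(17) = 9 + (32) = 41 cm/s.

41 cm/s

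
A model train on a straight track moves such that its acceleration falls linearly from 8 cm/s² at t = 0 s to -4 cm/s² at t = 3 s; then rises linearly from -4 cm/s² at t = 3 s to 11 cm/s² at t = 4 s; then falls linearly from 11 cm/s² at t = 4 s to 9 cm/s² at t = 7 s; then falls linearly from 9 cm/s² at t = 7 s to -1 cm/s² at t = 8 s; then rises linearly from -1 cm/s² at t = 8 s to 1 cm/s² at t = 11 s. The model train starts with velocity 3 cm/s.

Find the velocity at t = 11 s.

Δv equals the area under the a-t graph; then v = v₀ + Δv.
0–3 s: ½(8 + -4)(3) = 6 cm/s
3–4 s: ½(-4 + 11)(1) = 3.5 cm/s
4–7 s: ½(11 + 9)(3) = 30 cm/s
7–8 s: ½(9 + -1)(1) = 4 cm/s
8–11 s: ½(-1 + 1)(3) = 0 cm/s
Δv = 43.5 cm/s, so v(11) = 3 + (43.5) = 46.5 cm/s.

46.5 cm/s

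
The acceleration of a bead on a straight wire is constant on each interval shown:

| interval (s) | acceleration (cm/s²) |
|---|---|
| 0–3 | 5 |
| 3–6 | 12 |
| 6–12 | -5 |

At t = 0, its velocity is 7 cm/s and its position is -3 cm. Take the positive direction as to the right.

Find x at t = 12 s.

On each constant-a segment, Δv = aΔt and Δx = v₀Δt + ½aΔt²; chain segment to segment.
0–3 s: v starts 7 cm/s; Δx = 7·3 + ½·5·3² = 43.5 cm; v ends 22 cm/s.
3–6 s: v starts 22 cm/s; Δx = 22·3 + ½·12·3² = 120 cm; v ends 58 cm/s.
6–12 s: v starts 58 cm/s; Δx = 58·6 + ½·-5·6² = 258 cm; v ends 28 cm/s.
x(12) = -3 + Σ Δx = 418.5 cm.

418.5 cm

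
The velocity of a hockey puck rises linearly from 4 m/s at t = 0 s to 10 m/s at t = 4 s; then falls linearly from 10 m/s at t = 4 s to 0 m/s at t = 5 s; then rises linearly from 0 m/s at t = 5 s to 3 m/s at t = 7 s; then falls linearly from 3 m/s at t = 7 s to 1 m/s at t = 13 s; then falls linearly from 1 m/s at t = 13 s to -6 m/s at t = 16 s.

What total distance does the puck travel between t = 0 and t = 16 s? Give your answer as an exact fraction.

783/14 m

Distance (not displacement) is the total path length: add the absolute areas under v-t.
0–4 s: |½(4 + 10)(4)| = 28 m
4–5 s: |½(10 + 0)(1)| = 5 m
5–7 s: |½(0 + 3)(2)| = 3 m
7–13 s: |½(3 + 1)(6)| = 12 m
13–16 s: v = 0 at t = 94/7 s; triangle areas 3/14 + 54/7 = 111/14 m
Total distance = 783/14 m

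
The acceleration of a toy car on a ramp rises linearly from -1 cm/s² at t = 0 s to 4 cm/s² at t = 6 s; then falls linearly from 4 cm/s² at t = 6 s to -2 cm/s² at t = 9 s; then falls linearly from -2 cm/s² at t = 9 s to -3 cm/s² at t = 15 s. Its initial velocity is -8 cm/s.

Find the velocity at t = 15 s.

Δv equals the area under the a-t graph; then v = v₀ + Δv.
0–6 s: ½(-1 + 4)(6) = 9 cm/s
6–9 s: ½(4 + -2)(3) = 3 cm/s
9–15 s: ½(-2 + -3)(6) = -15 cm/s
Δv = -3 cm/s, so v(15) = -8 + (-3) = -11 cm/s.

-11 cm/s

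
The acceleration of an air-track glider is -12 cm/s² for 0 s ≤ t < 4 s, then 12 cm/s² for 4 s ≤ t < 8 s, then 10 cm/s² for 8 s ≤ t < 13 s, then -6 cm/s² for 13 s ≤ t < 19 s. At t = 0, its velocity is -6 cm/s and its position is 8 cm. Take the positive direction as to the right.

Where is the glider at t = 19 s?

19 cm

On each constant-a segment, Δv = aΔt and Δx = v₀Δt + ½aΔt²; chain segment to segment.
0–4 s: v starts -6 cm/s; Δx = -6·4 + ½·-12·4² = -120 cm; v ends -54 cm/s.
4–8 s: v starts -54 cm/s; Δx = -54·4 + ½·12·4² = -120 cm; v ends -6 cm/s.
8–13 s: v starts -6 cm/s; Δx = -6·5 + ½·10·5² = 95 cm; v ends 44 cm/s.
13–19 s: v starts 44 cm/s; Δx = 44·6 + ½·-6·6² = 156 cm; v ends 8 cm/s.
x(19) = 8 + Σ Δx = 19 cm.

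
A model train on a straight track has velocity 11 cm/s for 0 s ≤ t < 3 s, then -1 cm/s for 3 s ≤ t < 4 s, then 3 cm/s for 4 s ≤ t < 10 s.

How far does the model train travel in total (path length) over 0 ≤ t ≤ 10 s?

52 cm

Distance (not displacement) is the total path length: add the absolute areas under v-t.
0–3 s: |11| × 3 = 33 cm
3–4 s: |-1| × 1 = 1 cm
4–10 s: |3| × 6 = 18 cm
Total distance = 52 cm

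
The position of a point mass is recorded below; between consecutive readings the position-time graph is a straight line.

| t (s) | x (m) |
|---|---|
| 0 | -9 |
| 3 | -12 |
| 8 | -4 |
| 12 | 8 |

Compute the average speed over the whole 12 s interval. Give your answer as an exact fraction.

23/12 m/s

Average speed = (total path length)/(elapsed time); on a piecewise-linear x-t graph the path length is Σ|Δx|.
0–3 s: |Δx| = |-12 − -9| = 3 m
3–8 s: |Δx| = |-4 − -12| = 8 m
8–12 s: |Δx| = |8 − -4| = 12 m
Total path = 23 m; average speed = 23/12 = 23/12 m/s.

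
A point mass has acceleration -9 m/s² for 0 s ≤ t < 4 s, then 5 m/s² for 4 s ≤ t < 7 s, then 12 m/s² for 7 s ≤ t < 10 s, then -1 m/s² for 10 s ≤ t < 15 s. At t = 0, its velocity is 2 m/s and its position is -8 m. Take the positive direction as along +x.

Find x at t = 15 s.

On each constant-a segment, Δv = aΔt and Δx = v₀Δt + ½aΔt²; chain segment to segment.
0–4 s: v starts 2 m/s; Δx = 2·4 + ½·-9·4² = -64 m; v ends -34 m/s.
4–7 s: v starts -34 m/s; Δx = -34·3 + ½·5·3² = -79.5 m; v ends -19 m/s.
7–10 s: v starts -19 m/s; Δx = -19·3 + ½·12·3² = -3 m; v ends 17 m/s.
10–15 s: v starts 17 m/s; Δx = 17·5 + ½·-1·5² = 72.5 m; v ends 12 m/s.
x(15) = -8 + Σ Δx = -82 m.

-82 m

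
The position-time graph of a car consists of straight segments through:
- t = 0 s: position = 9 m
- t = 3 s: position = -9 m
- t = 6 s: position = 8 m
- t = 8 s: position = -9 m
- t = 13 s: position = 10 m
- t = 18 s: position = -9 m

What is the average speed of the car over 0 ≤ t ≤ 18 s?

Average speed = (total path length)/(elapsed time); on a piecewise-linear x-t graph the path length is Σ|Δx|.
0–3 s: |Δx| = |-9 − 9| = 18 m
3–6 s: |Δx| = |8 − -9| = 17 m
6–8 s: |Δx| = |-9 − 8| = 17 m
8–13 s: |Δx| = |10 − -9| = 19 m
13–18 s: |Δx| = |-9 − 10| = 19 m
Total path = 90 m; average speed = 90/18 = 5 m/s.

5 m/s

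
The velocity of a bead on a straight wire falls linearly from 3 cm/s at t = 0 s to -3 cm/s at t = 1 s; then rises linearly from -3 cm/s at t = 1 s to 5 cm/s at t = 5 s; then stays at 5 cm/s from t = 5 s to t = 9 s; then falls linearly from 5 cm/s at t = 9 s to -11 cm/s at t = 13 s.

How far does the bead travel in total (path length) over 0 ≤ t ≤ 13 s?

48.25 cm

Distance (not displacement) is the total path length: add the absolute areas under v-t.
0–1 s: v = 0 at t = 0.5 s; triangle areas 0.75 + 0.75 = 1.5 cm
1–5 s: v = 0 at t = 2.5 s; triangle areas 2.25 + 6.25 = 8.5 cm
5–9 s: |5| × 4 = 20 cm
9–13 s: v = 0 at t = 10.25 s; triangle areas 3.125 + 15.125 = 18.25 cm
Total distance = 48.25 cm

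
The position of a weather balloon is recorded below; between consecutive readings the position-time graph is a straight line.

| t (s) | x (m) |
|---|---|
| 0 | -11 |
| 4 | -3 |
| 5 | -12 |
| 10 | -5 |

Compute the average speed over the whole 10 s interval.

Average speed = (total path length)/(elapsed time); on a piecewise-linear x-t graph the path length is Σ|Δx|.
0–4 s: |Δx| = |-3 − -11| = 8 m
4–5 s: |Δx| = |-12 − -3| = 9 m
5–10 s: |Δx| = |-5 − -12| = 7 m
Total path = 24 m; average speed = 24/10 = 2.4 m/s.

2.4 m/s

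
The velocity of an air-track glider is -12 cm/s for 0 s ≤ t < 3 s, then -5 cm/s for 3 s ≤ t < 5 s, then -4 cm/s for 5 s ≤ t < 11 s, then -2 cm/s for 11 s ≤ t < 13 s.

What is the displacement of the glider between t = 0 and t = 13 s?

Net displacement equals the area under the velocity-time graph (areas below the axis count negative).
0–3 s: -12 × 3 = -36 cm
3–5 s: -5 × 2 = -10 cm
5–11 s: -4 × 6 = -24 cm
11–13 s: -2 × 2 = -4 cm
Net displacement = -74 cm

-74 cm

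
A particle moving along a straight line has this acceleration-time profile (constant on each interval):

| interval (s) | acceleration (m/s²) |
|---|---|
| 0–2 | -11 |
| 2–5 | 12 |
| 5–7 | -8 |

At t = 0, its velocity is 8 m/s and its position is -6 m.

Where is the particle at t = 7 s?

28 m

On each constant-a segment, Δv = aΔt and Δx = v₀Δt + ½aΔt²; chain segment to segment.
0–2 s: v starts 8 m/s; Δx = 8·2 + ½·-11·2² = -6 m; v ends -14 m/s.
2–5 s: v starts -14 m/s; Δx = -14·3 + ½·12·3² = 12 m; v ends 22 m/s.
5–7 s: v starts 22 m/s; Δx = 22·2 + ½·-8·2² = 28 m; v ends 6 m/s.
x(7) = -6 + Σ Δx = 28 m.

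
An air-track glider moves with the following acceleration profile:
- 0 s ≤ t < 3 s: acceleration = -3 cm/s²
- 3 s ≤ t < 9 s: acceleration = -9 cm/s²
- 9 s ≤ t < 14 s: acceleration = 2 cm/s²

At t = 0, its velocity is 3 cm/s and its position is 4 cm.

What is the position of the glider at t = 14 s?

-473.5 cm

On each constant-a segment, Δv = aΔt and Δx = v₀Δt + ½aΔt²; chain segment to segment.
0–3 s: v starts 3 cm/s; Δx = 3·3 + ½·-3·3² = -4.5 cm; v ends -6 cm/s.
3–9 s: v starts -6 cm/s; Δx = -6·6 + ½·-9·6² = -198 cm; v ends -60 cm/s.
9–14 s: v starts -60 cm/s; Δx = -60·5 + ½·2·5² = -275 cm; v ends -50 cm/s.
x(14) = 4 + Σ Δx = -473.5 cm.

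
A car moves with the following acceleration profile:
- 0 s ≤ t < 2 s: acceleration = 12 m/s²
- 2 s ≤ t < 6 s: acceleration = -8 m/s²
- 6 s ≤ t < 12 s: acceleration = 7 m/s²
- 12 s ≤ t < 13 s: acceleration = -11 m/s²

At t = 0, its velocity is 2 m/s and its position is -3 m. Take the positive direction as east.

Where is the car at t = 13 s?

185.5 m

On each constant-a segment, Δv = aΔt and Δx = v₀Δt + ½aΔt²; chain segment to segment.
0–2 s: v starts 2 m/s; Δx = 2·2 + ½·12·2² = 28 m; v ends 26 m/s.
2–6 s: v starts 26 m/s; Δx = 26·4 + ½·-8·4² = 40 m; v ends -6 m/s.
6–12 s: v starts -6 m/s; Δx = -6·6 + ½·7·6² = 90 m; v ends 36 m/s.
12–13 s: v starts 36 m/s; Δx = 36·1 + ½·-11·1² = 30.5 m; v ends 25 m/s.
x(13) = -3 + Σ Δx = 185.5 m.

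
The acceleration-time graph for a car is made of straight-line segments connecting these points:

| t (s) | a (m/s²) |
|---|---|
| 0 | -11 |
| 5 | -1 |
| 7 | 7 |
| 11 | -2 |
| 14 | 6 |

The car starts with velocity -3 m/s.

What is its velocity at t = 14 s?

Δv equals the area under the a-t graph; then v = v₀ + Δv.
0–5 s: ½(-11 + -1)(5) = -30 m/s
5–7 s: ½(-1 + 7)(2) = 6 m/s
7–11 s: ½(7 + -2)(4) = 10 m/s
11–14 s: ½(-2 + 6)(3) = 6 m/s
Δv = -8 m/s, so v(14) = -3 + (-8) = -11 m/s.

-11 m/s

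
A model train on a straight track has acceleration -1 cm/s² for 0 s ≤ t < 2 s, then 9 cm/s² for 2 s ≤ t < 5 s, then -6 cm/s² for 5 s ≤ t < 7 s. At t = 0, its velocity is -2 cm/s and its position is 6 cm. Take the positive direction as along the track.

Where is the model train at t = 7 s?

62.5 cm

On each constant-a segment, Δv = aΔt and Δx = v₀Δt + ½aΔt²; chain segment to segment.
0–2 s: v starts -2 cm/s; Δx = -2·2 + ½·-1·2² = -6 cm; v ends -4 cm/s.
2–5 s: v starts -4 cm/s; Δx = -4·3 + ½·9·3² = 28.5 cm; v ends 23 cm/s.
5–7 s: v starts 23 cm/s; Δx = 23·2 + ½·-6·2² = 34 cm; v ends 11 cm/s.
x(7) = 6 + Σ Δx = 62.5 cm.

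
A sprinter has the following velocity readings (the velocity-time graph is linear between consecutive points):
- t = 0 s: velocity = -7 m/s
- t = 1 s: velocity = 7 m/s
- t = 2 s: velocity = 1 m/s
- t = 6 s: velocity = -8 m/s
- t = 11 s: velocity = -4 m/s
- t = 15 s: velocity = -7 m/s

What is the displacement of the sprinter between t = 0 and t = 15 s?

-62 m

Displacement is the signed area under the v-t curve.
0–1 s: ½(-7 + 7)(1) = 0 m
1–2 s: ½(7 + 1)(1) = 4 m
2–6 s: ½(1 + -8)(4) = -14 m
6–11 s: ½(-8 + -4)(5) = -30 m
11–15 s: ½(-4 + -7)(4) = -22 m
Net displacement = -62 m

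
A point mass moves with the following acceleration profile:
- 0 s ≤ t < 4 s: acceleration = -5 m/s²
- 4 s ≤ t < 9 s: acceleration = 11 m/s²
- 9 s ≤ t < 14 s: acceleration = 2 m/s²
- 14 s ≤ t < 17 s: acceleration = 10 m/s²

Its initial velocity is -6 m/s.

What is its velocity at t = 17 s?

Δv equals the area under the a-t graph; then v = v₀ + Δv.
0–4 s: -5 × 4 = -20 m/s
4–9 s: 11 × 5 = 55 m/s
9–14 s: 2 × 5 = 10 m/s
14–17 s: 10 × 3 = 30 m/s
Δv = 75 m/s, so v(17) = -6 + (75) = 69 m/s.

69 m/s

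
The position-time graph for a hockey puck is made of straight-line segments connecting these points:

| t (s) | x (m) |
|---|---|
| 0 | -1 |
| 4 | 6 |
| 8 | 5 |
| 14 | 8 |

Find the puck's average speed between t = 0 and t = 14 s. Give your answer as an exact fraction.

11/14 m/s

Average speed = (total path length)/(elapsed time); on a piecewise-linear x-t graph the path length is Σ|Δx|.
0–4 s: |Δx| = |6 − -1| = 7 m
4–8 s: |Δx| = |5 − 6| = 1 m
8–14 s: |Δx| = |8 − 5| = 3 m
Total path = 11 m; average speed = 11/14 = 11/14 m/s.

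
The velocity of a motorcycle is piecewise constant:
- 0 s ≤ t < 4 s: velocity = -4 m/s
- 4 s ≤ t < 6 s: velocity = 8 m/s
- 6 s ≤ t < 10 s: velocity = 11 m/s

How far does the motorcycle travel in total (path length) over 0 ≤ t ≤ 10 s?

Distance (not displacement) is the total path length: add the absolute areas under v-t.
0–4 s: |-4| × 4 = 16 m
4–6 s: |8| × 2 = 16 m
6–10 s: |11| × 4 = 44 m
Total distance = 76 m

76 m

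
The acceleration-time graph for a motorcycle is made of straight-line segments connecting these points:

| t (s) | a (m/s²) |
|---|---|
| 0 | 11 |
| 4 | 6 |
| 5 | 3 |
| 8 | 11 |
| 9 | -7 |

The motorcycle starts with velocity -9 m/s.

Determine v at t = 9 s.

52.5 m/s

Δv equals the area under the a-t graph; then v = v₀ + Δv.
0–4 s: ½(11 + 6)(4) = 34 m/s
4–5 s: ½(6 + 3)(1) = 4.5 m/s
5–8 s: ½(3 + 11)(3) = 21 m/s
8–9 s: ½(11 + -7)(1) = 2 m/s
Δv = 61.5 m/s, so v(9) = -9 + (61.5) = 52.5 m/s.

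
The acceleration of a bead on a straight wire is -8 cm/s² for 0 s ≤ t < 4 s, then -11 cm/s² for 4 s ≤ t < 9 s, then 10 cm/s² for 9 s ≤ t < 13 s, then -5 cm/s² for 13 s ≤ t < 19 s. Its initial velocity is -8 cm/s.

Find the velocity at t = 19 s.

Δv equals the area under the a-t graph; then v = v₀ + Δv.
0–4 s: -8 × 4 = -32 cm/s
4–9 s: -11 × 5 = -55 cm/s
9–13 s: 10 × 4 = 40 cm/s
13–19 s: -5 × 6 = -30 cm/s
Δv = -77 cm/s, so v(19) = -8 + (-77) = -85 cm/s.

-85 cm/s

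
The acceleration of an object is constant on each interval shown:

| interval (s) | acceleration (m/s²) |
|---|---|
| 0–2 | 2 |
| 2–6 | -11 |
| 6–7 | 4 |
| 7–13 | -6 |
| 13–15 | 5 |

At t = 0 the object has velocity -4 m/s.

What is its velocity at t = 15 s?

-66 m/s

Δv equals the area under the a-t graph; then v = v₀ + Δv.
0–2 s: 2 × 2 = 4 m/s
2–6 s: -11 × 4 = -44 m/s
6–7 s: 4 × 1 = 4 m/s
7–13 s: -6 × 6 = -36 m/s
13–15 s: 5 × 2 = 10 m/s
Δv = -62 m/s, so v(15) = -4 + (-62) = -66 m/s.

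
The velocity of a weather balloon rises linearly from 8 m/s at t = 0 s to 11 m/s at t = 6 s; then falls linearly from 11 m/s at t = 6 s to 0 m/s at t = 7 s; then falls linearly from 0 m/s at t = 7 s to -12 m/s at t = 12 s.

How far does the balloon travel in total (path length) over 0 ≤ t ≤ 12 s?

Total distance travelled is ∫|v| dt — sum the magnitudes of each area piece.
0–6 s: |½(8 + 11)(6)| = 57 m
6–7 s: |½(11 + 0)(1)| = 5.5 m
7–12 s: |½(0 + -12)(5)| = 30 m
Total distance = 92.5 m

92.5 m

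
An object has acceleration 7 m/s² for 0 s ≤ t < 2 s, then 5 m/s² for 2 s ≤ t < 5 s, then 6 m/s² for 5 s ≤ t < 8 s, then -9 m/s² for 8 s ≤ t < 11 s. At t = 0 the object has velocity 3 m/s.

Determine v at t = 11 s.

23 m/s

Δv equals the area under the a-t graph; then v = v₀ + Δv.
0–2 s: 7 × 2 = 14 m/s
2–5 s: 5 × 3 = 15 m/s
5–8 s: 6 × 3 = 18 m/s
8–11 s: -9 × 3 = -27 m/s
Δv = 20 m/s, so v(11) = 3 + (20) = 23 m/s.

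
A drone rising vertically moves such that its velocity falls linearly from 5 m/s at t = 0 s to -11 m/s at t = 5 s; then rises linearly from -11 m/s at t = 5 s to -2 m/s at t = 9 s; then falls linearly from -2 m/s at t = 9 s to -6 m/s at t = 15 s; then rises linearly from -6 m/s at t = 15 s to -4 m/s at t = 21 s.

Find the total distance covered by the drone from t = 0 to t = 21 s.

102.8125 m

Total distance travelled is ∫|v| dt — sum the magnitudes of each area piece.
0–5 s: v = 0 at t = 1.5625 s; triangle areas 3.90625 + 18.90625 = 22.8125 m
5–9 s: |½(-11 + -2)(4)| = 26 m
9–15 s: |½(-2 + -6)(6)| = 24 m
15–21 s: |½(-6 + -4)(6)| = 30 m
Total distance = 102.8125 m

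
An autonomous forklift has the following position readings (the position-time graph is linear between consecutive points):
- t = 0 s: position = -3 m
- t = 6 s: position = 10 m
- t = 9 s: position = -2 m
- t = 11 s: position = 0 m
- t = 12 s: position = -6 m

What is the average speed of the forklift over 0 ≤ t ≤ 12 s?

2.75 m/s

Average speed = (total path length)/(elapsed time); on a piecewise-linear x-t graph the path length is Σ|Δx|.
0–6 s: |Δx| = |10 − -3| = 13 m
6–9 s: |Δx| = |-2 − 10| = 12 m
9–11 s: |Δx| = |0 − -2| = 2 m
11–12 s: |Δx| = |-6 − 0| = 6 m
Total path = 33 m; average speed = 33/12 = 2.75 m/s.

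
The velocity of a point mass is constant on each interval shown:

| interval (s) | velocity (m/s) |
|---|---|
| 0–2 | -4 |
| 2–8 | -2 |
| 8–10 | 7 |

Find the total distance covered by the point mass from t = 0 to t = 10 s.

34 m

Total distance travelled is ∫|v| dt — sum the magnitudes of each area piece.
0–2 s: |-4| × 2 = 8 m
2–8 s: |-2| × 6 = 12 m
8–10 s: |7| × 2 = 14 m
Total distance = 34 m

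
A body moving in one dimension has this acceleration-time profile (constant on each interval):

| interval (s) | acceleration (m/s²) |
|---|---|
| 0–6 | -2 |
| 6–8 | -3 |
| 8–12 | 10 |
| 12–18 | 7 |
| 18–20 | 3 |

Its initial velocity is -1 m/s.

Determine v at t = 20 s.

69 m/s

Δv equals the area under the a-t graph; then v = v₀ + Δv.
0–6 s: -2 × 6 = -12 m/s
6–8 s: -3 × 2 = -6 m/s
8–12 s: 10 × 4 = 40 m/s
12–18 s: 7 × 6 = 42 m/s
18–20 s: 3 × 2 = 6 m/s
Δv = 70 m/s, so v(20) = -1 + (70) = 69 m/s.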